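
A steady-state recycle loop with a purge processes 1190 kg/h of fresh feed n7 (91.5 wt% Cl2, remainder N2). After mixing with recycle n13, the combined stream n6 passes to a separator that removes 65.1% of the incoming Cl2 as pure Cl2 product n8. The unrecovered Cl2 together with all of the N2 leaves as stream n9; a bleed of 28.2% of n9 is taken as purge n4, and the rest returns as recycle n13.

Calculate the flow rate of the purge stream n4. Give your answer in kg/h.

244.1 kg/h

N2 enters only via n7 and leaves only via the purge: 1190×0.085 = 0.282×(N2 in n9), and the separator passes all N2, so N2 in n6 = N2 in n9 = 358.69 kg/h.
Cl2 in n6: m_A = 1190×0.915 + (1−0.282)·(1−0.651)·m_A, so m_A = 1088.9/0.7494 = 1452.9 kg/h.
n9 = (1−0.651)×1452.9 + 358.69 = 865.76 kg/h.
Purge n4 = 0.282×865.76 = 244.14 kg/h.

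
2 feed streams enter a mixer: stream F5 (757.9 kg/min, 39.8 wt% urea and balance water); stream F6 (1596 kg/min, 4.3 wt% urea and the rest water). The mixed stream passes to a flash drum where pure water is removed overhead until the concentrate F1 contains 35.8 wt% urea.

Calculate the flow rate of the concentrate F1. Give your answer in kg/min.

1034 kg/min

urea entering = 757.9×0.398 + 1596×0.043 = 370.27 kg/min.
All urea reports to F1, so F1 = 370.27/0.358 = 1034.3 kg/min.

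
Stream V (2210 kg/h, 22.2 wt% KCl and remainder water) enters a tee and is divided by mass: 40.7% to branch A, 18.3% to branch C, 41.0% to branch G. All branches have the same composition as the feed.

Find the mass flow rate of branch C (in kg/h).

Branch C flow = 0.183×2210 = 404.43 kg/h.

404.4 kg/h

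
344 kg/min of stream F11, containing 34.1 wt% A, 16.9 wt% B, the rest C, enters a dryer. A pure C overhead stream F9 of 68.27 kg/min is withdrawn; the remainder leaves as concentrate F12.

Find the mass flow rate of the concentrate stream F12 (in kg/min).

275.7 kg/min

Concentrate = 344 − 68.27 = 275.73 kg/min.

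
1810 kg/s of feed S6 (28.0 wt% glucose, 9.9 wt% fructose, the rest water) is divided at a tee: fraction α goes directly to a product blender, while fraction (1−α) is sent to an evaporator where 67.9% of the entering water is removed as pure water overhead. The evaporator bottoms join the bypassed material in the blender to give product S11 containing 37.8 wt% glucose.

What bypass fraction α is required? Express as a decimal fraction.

All 1810×0.280 = 506.8 kg/s of glucose reaches S11, so S11 = 506.8/0.378 = 1340.7 kg/s and vapour = 469.26 kg/s.
The evaporator receives (1−α)·1810 of feed at 0.621 water and removes 0.679 of that water:
0.679×0.621×(1−α)×1810 = 469.26
(1−α) = 469.26/763.2 = 0.6149;  α = 0.3851.

0.385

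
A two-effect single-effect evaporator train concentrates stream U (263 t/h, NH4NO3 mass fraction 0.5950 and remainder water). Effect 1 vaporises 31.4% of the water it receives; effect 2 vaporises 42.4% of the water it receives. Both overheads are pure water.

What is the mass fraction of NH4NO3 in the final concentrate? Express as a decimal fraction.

water in feed = 263×0.405 = 106.52 t/h.
After stage 1: water left = (1−0.314)×106.52 = 73.069; stream total = 229.55 t/h.
After stage 2: water left = (1−0.424)×73.069 = 42.088; final concentrate = 198.57 t/h.
NH4NO3 fraction = 156.48/198.57 = 0.7880.

0.7880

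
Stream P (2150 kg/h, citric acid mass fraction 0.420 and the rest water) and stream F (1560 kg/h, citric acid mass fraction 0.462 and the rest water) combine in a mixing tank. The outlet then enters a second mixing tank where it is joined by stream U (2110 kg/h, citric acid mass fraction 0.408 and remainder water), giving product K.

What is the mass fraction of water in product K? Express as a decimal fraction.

Overall, product flow = 5820 kg/h.
water in = 2150×0.580 + 1560×0.538 + 2110×0.592 = 3335.4 kg/h.
water fraction in K = 0.573.

0.573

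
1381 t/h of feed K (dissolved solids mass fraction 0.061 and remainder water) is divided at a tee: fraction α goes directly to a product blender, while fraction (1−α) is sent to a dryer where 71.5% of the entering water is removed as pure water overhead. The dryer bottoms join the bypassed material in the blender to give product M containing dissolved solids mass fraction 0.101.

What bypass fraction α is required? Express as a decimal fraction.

0.410

All 1381×0.061 = 84.241 t/h of dissolved solids reaches M, so M = 84.241/0.101 = 834.07 t/h and vapour = 546.93 t/h.
The evaporator receives (1−α)·1381 of feed at 0.939 water and removes 0.715 of that water:
0.715×0.939×(1−α)×1381 = 546.93
(1−α) = 546.93/927.18 = 0.5899;  α = 0.4101.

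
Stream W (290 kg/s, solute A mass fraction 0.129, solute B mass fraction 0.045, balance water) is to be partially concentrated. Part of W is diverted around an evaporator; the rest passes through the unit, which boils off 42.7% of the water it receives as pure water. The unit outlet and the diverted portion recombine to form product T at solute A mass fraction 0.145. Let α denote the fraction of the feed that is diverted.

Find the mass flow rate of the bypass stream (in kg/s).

199.3 kg/s

All 290×0.129 = 37.41 kg/s of solute A reaches T, so T = 37.41/0.145 = 258 kg/s and vapour = 32 kg/s.
The evaporator receives (1−α)·290 of feed at 0.826 water and removes 0.427 of that water:
0.427×0.826×(1−α)×290 = 32
(1−α) = 32/102.28 = 0.3129;  α = 0.6871.
Bypass flow = 0.6871×290 = 199.27 kg/s.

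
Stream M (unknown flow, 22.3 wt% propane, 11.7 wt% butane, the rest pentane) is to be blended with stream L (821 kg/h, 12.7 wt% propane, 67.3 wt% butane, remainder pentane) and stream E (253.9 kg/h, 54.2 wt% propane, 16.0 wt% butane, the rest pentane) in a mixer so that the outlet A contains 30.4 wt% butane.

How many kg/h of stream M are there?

1425 kg/h

Let M be the unknown flow. Total out = 1074.9 + M.
butane balance: 593.16 + 0.117·M = 0.304·(1074.9 + M)
(0.117 − 0.304)·M = 0.304×1074.9 − 593.16 = -266.39
M = -266.39 / -0.187 = 1424.5 kg/h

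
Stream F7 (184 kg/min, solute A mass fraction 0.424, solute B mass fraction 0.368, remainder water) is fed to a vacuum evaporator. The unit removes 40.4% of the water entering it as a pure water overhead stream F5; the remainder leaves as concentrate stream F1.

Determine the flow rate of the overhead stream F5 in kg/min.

water entering = 184×0.208 = 38.272 kg/min; overhead removed = 0.404×38.272 = 15.462 kg/min.

15.46 kg/min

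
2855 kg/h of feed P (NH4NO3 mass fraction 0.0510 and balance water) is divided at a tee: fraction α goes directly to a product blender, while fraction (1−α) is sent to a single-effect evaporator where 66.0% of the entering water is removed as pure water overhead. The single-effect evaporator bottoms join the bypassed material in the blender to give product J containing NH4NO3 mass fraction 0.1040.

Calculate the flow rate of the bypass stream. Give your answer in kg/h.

All 2855×0.051 = 145.6 kg/h of NH4NO3 reaches J, so J = 145.6/0.104 = 1400 kg/h and vapour = 1455 kg/h.
The evaporator receives (1−α)·2855 of feed at 0.949 water and removes 0.660 of that water:
0.660×0.949×(1−α)×2855 = 1455
(1−α) = 1455/1788.2 = 0.8136;  α = 0.1864.
Bypass flow = 0.1864×2855 = 532.06 kg/h.

532.1 kg/h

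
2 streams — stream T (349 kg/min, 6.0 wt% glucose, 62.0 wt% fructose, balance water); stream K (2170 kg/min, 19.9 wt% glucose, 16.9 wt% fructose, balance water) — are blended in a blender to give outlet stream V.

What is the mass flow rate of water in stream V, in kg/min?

water out = water in = 349×0.320 + 2170×0.632 = 1483.1 kg/min.

1483 kg/min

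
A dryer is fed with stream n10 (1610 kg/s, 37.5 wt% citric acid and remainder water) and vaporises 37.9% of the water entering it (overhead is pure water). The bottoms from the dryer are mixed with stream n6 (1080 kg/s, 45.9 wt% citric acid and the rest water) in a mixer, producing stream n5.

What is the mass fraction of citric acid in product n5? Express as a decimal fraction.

Vapour removed = 0.379×0.625×1610 = 381.37 kg/s; concentrate = 1228.6 kg/s.
citric acid reaching the mixer = 603.75 (from concentrate) + 1080×0.459 = 1099.5 kg/s.
Product flow = 1228.6 + 1080 = 2308.6 kg/s; citric acid fraction = 0.476.

0.476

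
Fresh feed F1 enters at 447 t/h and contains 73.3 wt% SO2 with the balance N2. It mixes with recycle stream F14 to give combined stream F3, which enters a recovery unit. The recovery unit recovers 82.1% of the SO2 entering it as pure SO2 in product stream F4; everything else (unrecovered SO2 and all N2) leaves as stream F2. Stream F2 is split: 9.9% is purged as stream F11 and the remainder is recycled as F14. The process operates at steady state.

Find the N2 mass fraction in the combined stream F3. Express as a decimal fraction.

N2 enters only via F1 and leaves only via the purge: 447×0.267 = 0.099×(N2 in F2), and the recovery unit passes all N2, so N2 in F3 = N2 in F2 = 1205.5 t/h.
SO2 in F3: m_A = 447×0.733 + (1−0.099)·(1−0.821)·m_A, so m_A = 327.65/0.8387 = 390.66 t/h.
F3 = 390.66 + 1205.5 = 1596.2 t/h.
N2 fraction in F3 = 1205.5/1596.2 = 0.7553.

0.7553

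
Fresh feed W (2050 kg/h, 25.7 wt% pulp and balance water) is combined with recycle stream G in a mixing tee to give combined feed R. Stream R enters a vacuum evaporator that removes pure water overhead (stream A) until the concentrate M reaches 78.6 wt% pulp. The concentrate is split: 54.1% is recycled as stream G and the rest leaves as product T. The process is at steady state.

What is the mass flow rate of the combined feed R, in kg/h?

2840 kg/h

Overall pulp balance (none leaves overhead): pulp in fresh feed = pulp in product, i.e. 2050×0.257 = (1−0.541)·M·0.786.
M = 526.85/(0.786×0.459) = 1460.3 kg/h.
Recycle G = 0.541×1460.3 = 790.04 kg/h.
Combined feed R = 2050 + 790.04 = 2840 kg/h.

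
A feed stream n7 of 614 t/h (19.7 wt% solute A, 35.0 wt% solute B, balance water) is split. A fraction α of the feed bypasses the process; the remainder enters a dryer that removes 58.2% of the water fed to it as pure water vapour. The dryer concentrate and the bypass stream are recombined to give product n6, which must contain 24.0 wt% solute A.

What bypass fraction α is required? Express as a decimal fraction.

0.320

All 614×0.197 = 120.96 t/h of solute A reaches n6, so n6 = 120.96/0.240 = 503.99 t/h and vapour = 110.01 t/h.
The evaporator receives (1−α)·614 of feed at 0.453 water and removes 0.582 of that water:
0.582×0.453×(1−α)×614 = 110.01
(1−α) = 110.01/161.88 = 0.6796;  α = 0.3204.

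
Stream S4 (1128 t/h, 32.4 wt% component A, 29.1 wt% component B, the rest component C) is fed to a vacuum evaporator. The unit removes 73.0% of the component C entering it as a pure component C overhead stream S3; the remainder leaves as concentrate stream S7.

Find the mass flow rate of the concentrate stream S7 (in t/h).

component C entering = 1128×0.385 = 434.28 t/h; overhead removed = 0.730×434.28 = 317.02 t/h.
Concentrate = 1128 − 317.02 = 810.98 t/h.

811 t/h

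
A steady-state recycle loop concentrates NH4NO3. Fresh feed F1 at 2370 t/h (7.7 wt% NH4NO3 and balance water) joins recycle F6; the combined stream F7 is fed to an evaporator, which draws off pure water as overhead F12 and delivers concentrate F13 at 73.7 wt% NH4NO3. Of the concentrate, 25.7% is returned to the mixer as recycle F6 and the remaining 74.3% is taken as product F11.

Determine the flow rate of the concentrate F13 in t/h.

Overall NH4NO3 balance (none leaves overhead): NH4NO3 in fresh feed = NH4NO3 in product, i.e. 2370×0.077 = (1−0.257)·F13·0.737.
F13 = 182.49/(0.737×0.743) = 333.26 t/h.

333.3 t/h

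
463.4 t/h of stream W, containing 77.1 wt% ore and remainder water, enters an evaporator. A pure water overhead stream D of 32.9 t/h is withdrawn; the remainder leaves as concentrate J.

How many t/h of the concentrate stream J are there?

Concentrate = 463.4 − 32.9 = 430.5 t/h.

430.5 t/h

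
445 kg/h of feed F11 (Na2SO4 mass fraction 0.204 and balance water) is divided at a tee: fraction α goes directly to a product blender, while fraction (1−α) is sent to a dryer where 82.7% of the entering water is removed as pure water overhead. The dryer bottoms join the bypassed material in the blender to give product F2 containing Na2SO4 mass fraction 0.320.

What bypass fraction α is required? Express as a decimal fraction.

0.449

All 445×0.204 = 90.78 kg/h of Na2SO4 reaches F2, so F2 = 90.78/0.320 = 283.69 kg/h and vapour = 161.31 kg/h.
The evaporator receives (1−α)·445 of feed at 0.796 water and removes 0.827 of that water:
0.827×0.796×(1−α)×445 = 161.31
(1−α) = 161.31/292.94 = 0.5507;  α = 0.4493.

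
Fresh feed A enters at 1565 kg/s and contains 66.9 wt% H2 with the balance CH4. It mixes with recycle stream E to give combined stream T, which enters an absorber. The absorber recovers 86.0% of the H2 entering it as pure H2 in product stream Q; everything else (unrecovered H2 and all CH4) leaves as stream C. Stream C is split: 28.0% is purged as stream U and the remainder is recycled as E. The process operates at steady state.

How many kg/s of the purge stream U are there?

CH4 enters only via A and leaves only via the purge: 1565×0.331 = 0.280×(CH4 in C), and the absorber passes all CH4, so CH4 in T = CH4 in C = 1850.1 kg/s.
H2 in T: m_A = 1565×0.669 + (1−0.280)·(1−0.860)·m_A, so m_A = 1047/0.8992 = 1164.4 kg/s.
C = (1−0.860)×1164.4 + 1850.1 = 2013.1 kg/s.
Purge U = 0.280×2013.1 = 563.66 kg/s.

563.7 kg/s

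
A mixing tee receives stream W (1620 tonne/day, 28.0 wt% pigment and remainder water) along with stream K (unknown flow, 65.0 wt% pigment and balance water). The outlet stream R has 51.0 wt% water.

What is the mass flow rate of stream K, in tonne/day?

2126 tonne/day

Let K be the unknown flow. Total out = 1620 + K.
water balance: 1166.4 + 0.350·K = 0.510·(1620 + K)
(0.350 − 0.510)·K = 0.510×1620 − 1166.4 = -340.2
K = -340.2 / -0.160 = 2126.2 tonne/day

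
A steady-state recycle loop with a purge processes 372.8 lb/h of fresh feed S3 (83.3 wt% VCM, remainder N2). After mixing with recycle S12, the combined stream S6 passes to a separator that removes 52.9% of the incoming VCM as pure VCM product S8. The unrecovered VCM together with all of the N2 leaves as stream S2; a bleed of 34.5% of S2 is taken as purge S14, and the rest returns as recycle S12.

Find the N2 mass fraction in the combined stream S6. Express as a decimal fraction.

N2 enters only via S3 and leaves only via the purge: 372.8×0.167 = 0.345×(N2 in S2), and the separator passes all N2, so N2 in S6 = N2 in S2 = 180.46 lb/h.
VCM in S6: m_A = 372.8×0.833 + (1−0.345)·(1−0.529)·m_A, so m_A = 310.54/0.6915 = 449.09 lb/h.
S6 = 449.09 + 180.46 = 629.55 lb/h.
N2 fraction in S6 = 180.46/629.55 = 0.2866.

0.2866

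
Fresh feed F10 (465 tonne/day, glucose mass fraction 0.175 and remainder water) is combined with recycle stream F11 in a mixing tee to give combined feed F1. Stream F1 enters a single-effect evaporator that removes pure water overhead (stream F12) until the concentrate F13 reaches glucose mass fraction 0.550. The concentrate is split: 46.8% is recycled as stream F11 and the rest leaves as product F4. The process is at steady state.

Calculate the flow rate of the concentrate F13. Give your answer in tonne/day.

Overall glucose balance (none leaves overhead): glucose in fresh feed = glucose in product, i.e. 465×0.175 = (1−0.468)·F13·0.550.
F13 = 81.375/(0.550×0.532) = 278.11 tonne/day.

278.1 tonne/day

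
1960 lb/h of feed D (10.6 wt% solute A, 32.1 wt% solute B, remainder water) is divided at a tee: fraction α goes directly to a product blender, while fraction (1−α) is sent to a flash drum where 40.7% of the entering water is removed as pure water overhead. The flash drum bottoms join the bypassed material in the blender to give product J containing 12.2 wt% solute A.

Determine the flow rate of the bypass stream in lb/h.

All 1960×0.106 = 207.76 lb/h of solute A reaches J, so J = 207.76/0.122 = 1703 lb/h and vapour = 257.05 lb/h.
The evaporator receives (1−α)·1960 of feed at 0.573 water and removes 0.407 of that water:
0.407×0.573×(1−α)×1960 = 257.05
(1−α) = 257.05/457.09 = 0.5624;  α = 0.4376.
Bypass flow = 0.4376×1960 = 857.78 lb/h.

857.8 lb/h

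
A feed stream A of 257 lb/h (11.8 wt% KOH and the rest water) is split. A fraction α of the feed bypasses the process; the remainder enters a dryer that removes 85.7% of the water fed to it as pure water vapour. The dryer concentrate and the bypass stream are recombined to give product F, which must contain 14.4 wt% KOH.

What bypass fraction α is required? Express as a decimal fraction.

All 257×0.118 = 30.326 lb/h of KOH reaches F, so F = 30.326/0.144 = 210.6 lb/h and vapour = 46.403 lb/h.
The evaporator receives (1−α)·257 of feed at 0.882 water and removes 0.857 of that water:
0.857×0.882×(1−α)×257 = 46.403
(1−α) = 46.403/194.26 = 0.2389;  α = 0.7611.

0.761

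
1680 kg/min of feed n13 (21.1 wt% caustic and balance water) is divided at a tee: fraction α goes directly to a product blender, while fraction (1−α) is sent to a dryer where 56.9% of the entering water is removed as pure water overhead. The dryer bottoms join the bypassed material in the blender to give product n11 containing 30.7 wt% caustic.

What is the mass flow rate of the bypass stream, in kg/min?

509.8 kg/min

All 1680×0.211 = 354.48 kg/min of caustic reaches n11, so n11 = 354.48/0.307 = 1154.7 kg/min and vapour = 525.34 kg/min.
The evaporator receives (1−α)·1680 of feed at 0.789 water and removes 0.569 of that water:
0.569×0.789×(1−α)×1680 = 525.34
(1−α) = 525.34/754.22 = 0.6965;  α = 0.3035.
Bypass flow = 0.3035×1680 = 509.82 kg/min.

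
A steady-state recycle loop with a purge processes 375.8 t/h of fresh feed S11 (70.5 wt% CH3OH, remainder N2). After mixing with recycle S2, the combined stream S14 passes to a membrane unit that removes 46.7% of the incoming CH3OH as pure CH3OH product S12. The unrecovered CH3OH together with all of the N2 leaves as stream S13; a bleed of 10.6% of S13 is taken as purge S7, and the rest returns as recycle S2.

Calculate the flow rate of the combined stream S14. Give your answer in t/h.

N2 enters only via S11 and leaves only via the purge: 375.8×0.295 = 0.106×(N2 in S13), and the membrane unit passes all N2, so N2 in S14 = N2 in S13 = 1045.9 t/h.
CH3OH in S14: m_A = 375.8×0.705 + (1−0.106)·(1−0.467)·m_A, so m_A = 264.94/0.5235 = 506.09 t/h.
S14 = 506.09 + 1045.9 = 1552 t/h.

1552 t/h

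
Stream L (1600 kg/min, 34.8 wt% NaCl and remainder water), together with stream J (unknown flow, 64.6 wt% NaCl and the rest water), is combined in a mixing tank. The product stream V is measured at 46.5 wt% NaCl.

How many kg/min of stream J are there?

1034 kg/min

Let J be the unknown flow. Total out = 1600 + J.
NaCl balance: 556.8 + 0.646·J = 0.465·(1600 + J)
(0.646 − 0.465)·J = 0.465×1600 − 556.8 = 187.2
J = 187.2 / 0.181 = 1034.3 kg/min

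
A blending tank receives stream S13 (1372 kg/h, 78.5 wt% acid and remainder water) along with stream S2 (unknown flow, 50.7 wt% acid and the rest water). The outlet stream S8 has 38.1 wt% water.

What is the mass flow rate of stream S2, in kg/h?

Let S2 be the unknown flow. Total out = 1372 + S2.
water balance: 294.98 + 0.493·S2 = 0.381·(1372 + S2)
(0.493 − 0.381)·S2 = 0.381×1372 − 294.98 = 227.75
S2 = 227.75 / 0.112 = 2033.5 kg/h

2033 kg/h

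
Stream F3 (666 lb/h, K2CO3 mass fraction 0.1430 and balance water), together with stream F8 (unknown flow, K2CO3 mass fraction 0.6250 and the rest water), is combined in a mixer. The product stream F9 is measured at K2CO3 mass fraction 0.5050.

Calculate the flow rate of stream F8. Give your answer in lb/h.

2009 lb/h

Let F8 be the unknown flow. Total out = 666 + F8.
K2CO3 balance: 95.238 + 0.625·F8 = 0.505·(666 + F8)
(0.625 − 0.505)·F8 = 0.505×666 − 95.238 = 241.09
F8 = 241.09 / 0.120 = 2009.1 lb/h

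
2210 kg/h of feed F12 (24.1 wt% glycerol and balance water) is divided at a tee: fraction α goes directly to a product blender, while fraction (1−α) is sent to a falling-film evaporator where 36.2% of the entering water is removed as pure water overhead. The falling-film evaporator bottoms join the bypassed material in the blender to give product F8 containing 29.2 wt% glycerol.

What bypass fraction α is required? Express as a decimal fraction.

All 2210×0.241 = 532.61 kg/h of glycerol reaches F8, so F8 = 532.61/0.292 = 1824 kg/h and vapour = 385.99 kg/h.
The evaporator receives (1−α)·2210 of feed at 0.759 water and removes 0.362 of that water:
0.362×0.759×(1−α)×2210 = 385.99
(1−α) = 385.99/607.22 = 0.6357;  α = 0.3643.

0.364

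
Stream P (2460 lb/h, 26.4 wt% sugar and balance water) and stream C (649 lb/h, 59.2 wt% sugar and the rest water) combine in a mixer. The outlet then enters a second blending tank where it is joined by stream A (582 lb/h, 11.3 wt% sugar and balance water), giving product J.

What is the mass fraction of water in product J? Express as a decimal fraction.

Overall, product flow = 3691 lb/h.
water in = 2460×0.736 + 649×0.408 + 582×0.887 = 2591.6 lb/h.
water fraction in J = 0.702.

0.702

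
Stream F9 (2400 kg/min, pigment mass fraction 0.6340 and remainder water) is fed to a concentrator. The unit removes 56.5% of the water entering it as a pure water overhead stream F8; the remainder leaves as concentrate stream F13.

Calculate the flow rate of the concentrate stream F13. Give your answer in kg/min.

water entering = 2400×0.366 = 878.4 kg/min; overhead removed = 0.565×878.4 = 496.3 kg/min.
Concentrate = 2400 − 496.3 = 1903.7 kg/min.

1904 kg/min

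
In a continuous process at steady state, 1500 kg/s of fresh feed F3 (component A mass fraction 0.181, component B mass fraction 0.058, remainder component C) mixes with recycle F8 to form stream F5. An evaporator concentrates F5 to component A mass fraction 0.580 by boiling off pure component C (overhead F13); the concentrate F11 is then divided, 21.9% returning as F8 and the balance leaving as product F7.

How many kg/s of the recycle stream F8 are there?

131.3 kg/s

Overall component A balance (none leaves overhead): component A in fresh feed = component A in product, i.e. 1500×0.181 = (1−0.219)·F11·0.580.
F11 = 271.5/(0.580×0.781) = 599.36 kg/s.
Recycle F8 = 0.219×599.36 = 131.26 kg/s.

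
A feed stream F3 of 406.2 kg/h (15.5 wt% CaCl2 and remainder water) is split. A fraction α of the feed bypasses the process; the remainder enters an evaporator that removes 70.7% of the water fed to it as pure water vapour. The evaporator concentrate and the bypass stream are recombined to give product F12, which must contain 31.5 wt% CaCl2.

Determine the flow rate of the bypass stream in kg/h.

60.84 kg/h

All 406.2×0.155 = 62.961 kg/h of CaCl2 reaches F12, so F12 = 62.961/0.315 = 199.88 kg/h and vapour = 206.32 kg/h.
The evaporator receives (1−α)·406.2 of feed at 0.845 water and removes 0.707 of that water:
0.707×0.845×(1−α)×406.2 = 206.32
(1−α) = 206.32/242.67 = 0.8502;  α = 0.1498.
Bypass flow = 0.1498×406.2 = 60.839 kg/h.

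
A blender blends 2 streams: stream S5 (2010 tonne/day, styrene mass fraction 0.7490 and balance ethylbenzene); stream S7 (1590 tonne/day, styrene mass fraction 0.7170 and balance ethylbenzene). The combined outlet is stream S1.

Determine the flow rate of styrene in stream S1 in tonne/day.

2646 tonne/day

styrene out = styrene in = 2010×0.749 + 1590×0.717 = 2645.5 tonne/day.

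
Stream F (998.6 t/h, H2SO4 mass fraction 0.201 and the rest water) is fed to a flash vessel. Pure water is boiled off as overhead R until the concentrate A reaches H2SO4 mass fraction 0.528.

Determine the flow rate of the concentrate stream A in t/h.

H2SO4 is conserved: 998.6×0.201 = 200.72 t/h all reports to the concentrate.
Concentrate = 200.72/(target fraction) = 380.15 t/h.

380.1 t/h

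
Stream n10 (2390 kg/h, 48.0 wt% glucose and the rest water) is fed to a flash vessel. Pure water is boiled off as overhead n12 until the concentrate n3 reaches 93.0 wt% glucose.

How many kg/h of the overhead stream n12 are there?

glucose is conserved: 2390×0.480 = 1147.2 kg/h all reports to the concentrate.
Concentrate = 1147.2/(target fraction) = 1233.5 kg/h.
Overhead = 2390 − 1233.5 = 1156.5 kg/h.

1156 kg/h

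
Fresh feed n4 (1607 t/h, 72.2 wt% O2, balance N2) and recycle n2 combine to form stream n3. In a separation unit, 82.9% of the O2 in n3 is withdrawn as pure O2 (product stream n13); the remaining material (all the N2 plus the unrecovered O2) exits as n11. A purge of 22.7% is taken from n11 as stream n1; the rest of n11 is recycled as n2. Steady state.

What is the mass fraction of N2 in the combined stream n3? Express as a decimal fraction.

N2 enters only via n4 and leaves only via the purge: 1607×0.278 = 0.227×(N2 in n11), and the separation unit passes all N2, so N2 in n3 = N2 in n11 = 1968 t/h.
O2 in n3: m_A = 1607×0.722 + (1−0.227)·(1−0.829)·m_A, so m_A = 1160.3/0.8678 = 1337 t/h.
n3 = 1337 + 1968 = 3305 t/h.
N2 fraction in n3 = 1968/3305 = 0.5955.

0.5955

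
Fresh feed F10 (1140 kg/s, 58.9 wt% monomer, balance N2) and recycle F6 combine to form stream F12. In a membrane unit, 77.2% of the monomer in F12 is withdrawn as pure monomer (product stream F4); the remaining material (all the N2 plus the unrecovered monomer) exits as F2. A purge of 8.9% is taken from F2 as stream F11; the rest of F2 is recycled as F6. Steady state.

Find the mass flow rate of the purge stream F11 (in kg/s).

N2 enters only via F10 and leaves only via the purge: 1140×0.411 = 0.089×(N2 in F2), and the membrane unit passes all N2, so N2 in F12 = N2 in F2 = 5264.5 kg/s.
monomer in F12: m_A = 1140×0.589 + (1−0.089)·(1−0.772)·m_A, so m_A = 671.46/0.7923 = 847.49 kg/s.
F2 = (1−0.772)×847.49 + 5264.5 = 5457.7 kg/s.
Purge F11 = 0.089×5457.7 = 485.74 kg/s.

485.7 kg/s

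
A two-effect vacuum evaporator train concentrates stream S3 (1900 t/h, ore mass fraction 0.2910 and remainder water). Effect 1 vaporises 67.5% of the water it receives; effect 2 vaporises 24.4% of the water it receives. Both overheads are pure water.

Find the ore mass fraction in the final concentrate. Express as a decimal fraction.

0.6255

water in feed = 1900×0.709 = 1347.1 t/h.
After stage 1: water left = (1−0.675)×1347.1 = 437.81; stream total = 990.71 t/h.
After stage 2: water left = (1−0.244)×437.81 = 330.98; final concentrate = 883.88 t/h.
ore fraction = 552.9/883.88 = 0.6255.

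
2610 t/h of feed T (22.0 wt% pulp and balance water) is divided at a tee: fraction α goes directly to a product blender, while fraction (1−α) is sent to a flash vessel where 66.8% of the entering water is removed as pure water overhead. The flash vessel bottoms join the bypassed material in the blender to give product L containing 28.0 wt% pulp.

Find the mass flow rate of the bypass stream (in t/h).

1537 t/h

All 2610×0.220 = 574.2 t/h of pulp reaches L, so L = 574.2/0.280 = 2050.7 t/h and vapour = 559.29 t/h.
The evaporator receives (1−α)·2610 of feed at 0.780 water and removes 0.668 of that water:
0.668×0.780×(1−α)×2610 = 559.29
(1−α) = 559.29/1359.9 = 0.4113;  α = 0.5887.
Bypass flow = 0.5887×2610 = 1536.6 t/h.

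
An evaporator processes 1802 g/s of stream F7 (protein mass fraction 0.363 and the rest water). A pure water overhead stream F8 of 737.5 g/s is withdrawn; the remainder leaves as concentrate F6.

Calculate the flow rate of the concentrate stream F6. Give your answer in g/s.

Concentrate = 1802 − 737.5 = 1064.5 g/s.

1064 g/s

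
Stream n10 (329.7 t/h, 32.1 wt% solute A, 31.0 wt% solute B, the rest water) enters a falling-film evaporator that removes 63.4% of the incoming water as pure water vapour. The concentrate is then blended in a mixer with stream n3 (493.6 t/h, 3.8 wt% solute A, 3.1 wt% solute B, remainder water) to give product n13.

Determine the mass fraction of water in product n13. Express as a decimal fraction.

0.676

Vapour removed = 0.634×0.369×329.7 = 77.132 t/h; concentrate = 252.57 t/h.
water reaching the mixer = 44.527 (from concentrate) + 493.6×0.931 = 504.07 t/h.
Product flow = 252.57 + 493.6 = 746.17 t/h; water fraction = 0.676.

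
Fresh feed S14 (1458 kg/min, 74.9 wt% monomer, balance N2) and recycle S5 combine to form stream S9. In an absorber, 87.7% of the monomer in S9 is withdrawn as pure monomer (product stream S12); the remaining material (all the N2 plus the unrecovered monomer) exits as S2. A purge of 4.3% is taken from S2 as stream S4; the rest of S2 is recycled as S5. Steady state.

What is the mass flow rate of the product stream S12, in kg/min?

1085 kg/min

monomer in S9: m_A = 1458×0.749 + (1−0.043)·(1−0.877)·m_A, so m_A = 1092/0.8823 = 1237.7 kg/min.
Product S12 = 0.877×1237.7 = 1085.5 kg/min.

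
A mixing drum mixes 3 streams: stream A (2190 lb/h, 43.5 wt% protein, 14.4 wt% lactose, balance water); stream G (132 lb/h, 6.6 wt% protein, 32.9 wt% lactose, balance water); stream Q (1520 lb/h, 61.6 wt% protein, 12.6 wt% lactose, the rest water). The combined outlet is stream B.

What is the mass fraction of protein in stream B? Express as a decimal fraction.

0.4939

Total flow out = 2190 + 132 + 1520 = 3842 lb/h.
protein in = 2190×0.435 + 132×0.066 + 1520×0.616 = 1897.7 lb/h.
protein mass fraction in B = 1897.7/3842 = 0.4939.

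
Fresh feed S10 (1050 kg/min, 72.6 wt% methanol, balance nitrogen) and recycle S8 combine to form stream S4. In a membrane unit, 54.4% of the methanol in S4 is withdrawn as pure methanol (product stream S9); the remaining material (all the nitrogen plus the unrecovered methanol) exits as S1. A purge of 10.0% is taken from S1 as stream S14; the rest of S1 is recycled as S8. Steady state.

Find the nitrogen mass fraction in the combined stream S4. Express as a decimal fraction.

0.690

nitrogen enters only via S10 and leaves only via the purge: 1050×0.274 = 0.100×(nitrogen in S1), and the membrane unit passes all nitrogen, so nitrogen in S4 = nitrogen in S1 = 2877 kg/min.
methanol in S4: m_A = 1050×0.726 + (1−0.100)·(1−0.544)·m_A, so m_A = 762.3/0.5896 = 1292.9 kg/min.
S4 = 1292.9 + 2877 = 4169.9 kg/min.
nitrogen fraction in S4 = 2877/4169.9 = 0.690.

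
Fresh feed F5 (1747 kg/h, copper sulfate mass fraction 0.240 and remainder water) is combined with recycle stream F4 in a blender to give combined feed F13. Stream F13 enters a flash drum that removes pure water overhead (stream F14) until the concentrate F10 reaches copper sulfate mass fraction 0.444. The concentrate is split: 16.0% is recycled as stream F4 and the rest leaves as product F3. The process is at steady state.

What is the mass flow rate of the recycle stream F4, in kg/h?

Overall copper sulfate balance (none leaves overhead): copper sulfate in fresh feed = copper sulfate in product, i.e. 1747×0.240 = (1−0.160)·F10·0.444.
F10 = 419.28/(0.444×0.840) = 1124.2 kg/h.
Recycle F4 = 0.160×1124.2 = 179.87 kg/h.

179.9 kg/h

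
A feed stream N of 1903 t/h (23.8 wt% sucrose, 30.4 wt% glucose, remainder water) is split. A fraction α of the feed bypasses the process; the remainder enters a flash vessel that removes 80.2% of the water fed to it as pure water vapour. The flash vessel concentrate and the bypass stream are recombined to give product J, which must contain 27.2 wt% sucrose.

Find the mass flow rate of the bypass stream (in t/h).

1255 t/h

All 1903×0.238 = 452.91 t/h of sucrose reaches J, so J = 452.91/0.272 = 1665.1 t/h and vapour = 237.88 t/h.
The evaporator receives (1−α)·1903 of feed at 0.458 water and removes 0.802 of that water:
0.802×0.458×(1−α)×1903 = 237.88
(1−α) = 237.88/699 = 0.3403;  α = 0.6597.
Bypass flow = 0.6597×1903 = 1255.4 t/h.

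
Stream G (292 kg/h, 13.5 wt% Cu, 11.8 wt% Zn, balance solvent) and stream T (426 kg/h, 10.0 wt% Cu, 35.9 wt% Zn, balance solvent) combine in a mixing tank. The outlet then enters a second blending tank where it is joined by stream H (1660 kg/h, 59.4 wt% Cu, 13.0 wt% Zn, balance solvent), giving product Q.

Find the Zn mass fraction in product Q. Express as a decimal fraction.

0.170

Overall, product flow = 2378 kg/h.
Zn in = 292×0.118 + 426×0.359 + 1660×0.130 = 403.19 kg/h.
Zn fraction in Q = 0.170.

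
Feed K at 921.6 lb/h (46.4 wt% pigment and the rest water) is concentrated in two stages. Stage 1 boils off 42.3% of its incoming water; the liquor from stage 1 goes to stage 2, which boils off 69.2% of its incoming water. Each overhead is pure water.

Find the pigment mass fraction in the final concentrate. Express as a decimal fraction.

water in feed = 921.6×0.536 = 493.98 lb/h.
After stage 1: water left = (1−0.423)×493.98 = 285.03; stream total = 712.65 lb/h.
After stage 2: water left = (1−0.692)×285.03 = 87.788; final concentrate = 515.41 lb/h.
pigment fraction = 427.62/515.41 = 0.8297.

0.8297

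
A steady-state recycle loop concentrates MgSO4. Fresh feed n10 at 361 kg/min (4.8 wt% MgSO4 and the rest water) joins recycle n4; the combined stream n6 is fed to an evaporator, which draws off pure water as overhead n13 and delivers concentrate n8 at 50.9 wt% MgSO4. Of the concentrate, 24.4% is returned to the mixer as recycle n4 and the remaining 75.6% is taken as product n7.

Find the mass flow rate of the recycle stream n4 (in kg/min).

Overall MgSO4 balance (none leaves overhead): MgSO4 in fresh feed = MgSO4 in product, i.e. 361×0.048 = (1−0.244)·n8·0.509.
n8 = 17.328/(0.509×0.756) = 45.031 kg/min.
Recycle n4 = 0.244×45.031 = 10.987 kg/min.

10.99 kg/min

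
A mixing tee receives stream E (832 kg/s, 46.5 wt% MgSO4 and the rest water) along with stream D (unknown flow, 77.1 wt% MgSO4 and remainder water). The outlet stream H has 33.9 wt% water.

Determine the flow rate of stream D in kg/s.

Let D be the unknown flow. Total out = 832 + D.
water balance: 445.12 + 0.229·D = 0.339·(832 + D)
(0.229 − 0.339)·D = 0.339×832 − 445.12 = -163.07
D = -163.07 / -0.110 = 1482.5 kg/s

1482 kg/s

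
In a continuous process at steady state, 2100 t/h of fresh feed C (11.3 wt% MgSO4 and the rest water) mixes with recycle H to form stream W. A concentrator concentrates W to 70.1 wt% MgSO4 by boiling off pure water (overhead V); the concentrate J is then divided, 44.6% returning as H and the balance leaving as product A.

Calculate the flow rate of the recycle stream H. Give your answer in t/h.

Overall MgSO4 balance (none leaves overhead): MgSO4 in fresh feed = MgSO4 in product, i.e. 2100×0.113 = (1−0.446)·J·0.701.
J = 237.3/(0.701×0.554) = 611.04 t/h.
Recycle H = 0.446×611.04 = 272.52 t/h.

272.5 t/h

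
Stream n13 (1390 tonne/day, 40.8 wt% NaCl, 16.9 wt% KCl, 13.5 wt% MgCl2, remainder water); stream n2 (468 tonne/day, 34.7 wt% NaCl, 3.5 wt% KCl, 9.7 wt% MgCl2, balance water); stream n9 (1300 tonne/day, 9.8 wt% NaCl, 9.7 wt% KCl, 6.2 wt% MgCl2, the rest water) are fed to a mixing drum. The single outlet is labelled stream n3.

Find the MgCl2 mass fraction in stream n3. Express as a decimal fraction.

Total flow out = 1390 + 468 + 1300 = 3158 tonne/day.
MgCl2 in = 1390×0.135 + 468×0.097 + 1300×0.062 = 313.65 tonne/day.
MgCl2 mass fraction in n3 = 313.65/3158 = 0.099.

0.099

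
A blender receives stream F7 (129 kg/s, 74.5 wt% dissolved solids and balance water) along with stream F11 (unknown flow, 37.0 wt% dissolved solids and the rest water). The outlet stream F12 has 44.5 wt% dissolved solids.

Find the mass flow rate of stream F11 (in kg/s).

516 kg/s

Let F11 be the unknown flow. Total out = 129 + F11.
dissolved solids balance: 96.105 + 0.370·F11 = 0.445·(129 + F11)
(0.370 − 0.445)·F11 = 0.445×129 − 96.105 = -38.7
F11 = -38.7 / -0.075 = 516 kg/s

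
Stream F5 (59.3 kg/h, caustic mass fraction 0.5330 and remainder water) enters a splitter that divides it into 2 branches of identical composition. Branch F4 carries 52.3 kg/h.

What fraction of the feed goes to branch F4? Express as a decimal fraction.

Fraction to F4 = 52.3/59.3 = 0.8820.

0.882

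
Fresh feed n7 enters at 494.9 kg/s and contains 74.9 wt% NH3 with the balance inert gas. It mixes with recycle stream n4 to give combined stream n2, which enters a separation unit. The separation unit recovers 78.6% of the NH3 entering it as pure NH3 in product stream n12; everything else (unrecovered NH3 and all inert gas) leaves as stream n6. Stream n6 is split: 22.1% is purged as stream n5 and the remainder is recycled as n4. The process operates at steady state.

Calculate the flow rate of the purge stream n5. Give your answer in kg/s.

145.3 kg/s

inert gas enters only via n7 and leaves only via the purge: 494.9×0.251 = 0.221×(inert gas in n6), and the separation unit passes all inert gas, so inert gas in n2 = inert gas in n6 = 562.08 kg/s.
NH3 in n2: m_A = 494.9×0.749 + (1−0.221)·(1−0.786)·m_A, so m_A = 370.68/0.8333 = 444.84 kg/s.
n6 = (1−0.786)×444.84 + 562.08 = 657.28 kg/s.
Purge n5 = 0.221×657.28 = 145.26 kg/s.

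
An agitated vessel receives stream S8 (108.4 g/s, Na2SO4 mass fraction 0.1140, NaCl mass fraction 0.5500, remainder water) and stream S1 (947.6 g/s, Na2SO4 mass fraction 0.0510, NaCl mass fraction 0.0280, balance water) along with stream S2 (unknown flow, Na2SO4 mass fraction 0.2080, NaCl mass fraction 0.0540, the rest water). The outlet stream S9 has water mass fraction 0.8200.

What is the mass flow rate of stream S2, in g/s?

Let S2 be the unknown flow. Total out = 1056 + S2.
water balance: 909.16 + 0.738·S2 = 0.820·(1056 + S2)
(0.738 − 0.820)·S2 = 0.820×1056 − 909.16 = -43.242
S2 = -43.242 / -0.082 = 527.34 g/s

527.3 g/s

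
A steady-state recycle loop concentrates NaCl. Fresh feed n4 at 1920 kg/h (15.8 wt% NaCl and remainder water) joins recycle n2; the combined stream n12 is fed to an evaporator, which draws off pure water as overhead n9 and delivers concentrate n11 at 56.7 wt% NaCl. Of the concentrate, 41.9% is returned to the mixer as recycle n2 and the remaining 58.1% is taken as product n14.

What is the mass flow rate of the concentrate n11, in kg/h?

Overall NaCl balance (none leaves overhead): NaCl in fresh feed = NaCl in product, i.e. 1920×0.158 = (1−0.419)·n11·0.567.
n11 = 303.36/(0.567×0.581) = 920.87 kg/h.

920.9 kg/h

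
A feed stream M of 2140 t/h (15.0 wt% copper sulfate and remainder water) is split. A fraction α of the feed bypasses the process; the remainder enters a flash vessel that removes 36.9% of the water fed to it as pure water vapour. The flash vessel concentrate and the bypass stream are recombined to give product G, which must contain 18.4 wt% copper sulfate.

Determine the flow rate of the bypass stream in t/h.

879.2 t/h

All 2140×0.150 = 321 t/h of copper sulfate reaches G, so G = 321/0.184 = 1744.6 t/h and vapour = 395.43 t/h.
The evaporator receives (1−α)·2140 of feed at 0.850 water and removes 0.369 of that water:
0.369×0.850×(1−α)×2140 = 395.43
(1−α) = 395.43/671.21 = 0.5891;  α = 0.4109.
Bypass flow = 0.4109×2140 = 879.25 t/h.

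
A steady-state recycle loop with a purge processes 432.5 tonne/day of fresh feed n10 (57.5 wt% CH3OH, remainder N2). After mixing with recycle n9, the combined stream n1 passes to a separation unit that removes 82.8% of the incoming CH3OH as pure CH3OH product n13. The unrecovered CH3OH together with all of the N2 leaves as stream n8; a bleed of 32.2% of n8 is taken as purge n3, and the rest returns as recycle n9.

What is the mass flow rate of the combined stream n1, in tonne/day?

N2 enters only via n10 and leaves only via the purge: 432.5×0.425 = 0.322×(N2 in n8), and the separation unit passes all N2, so N2 in n1 = N2 in n8 = 570.85 tonne/day.
CH3OH in n1: m_A = 432.5×0.575 + (1−0.322)·(1−0.828)·m_A, so m_A = 248.69/0.8834 = 281.52 tonne/day.
n1 = 281.52 + 570.85 = 852.36 tonne/day.

852.4 tonne/day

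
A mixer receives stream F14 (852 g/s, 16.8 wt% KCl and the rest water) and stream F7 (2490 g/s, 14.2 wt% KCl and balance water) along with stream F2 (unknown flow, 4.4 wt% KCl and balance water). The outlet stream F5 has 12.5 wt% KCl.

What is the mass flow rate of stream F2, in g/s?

Let F2 be the unknown flow. Total out = 3342 + F2.
KCl balance: 496.72 + 0.044·F2 = 0.125·(3342 + F2)
(0.044 − 0.125)·F2 = 0.125×3342 − 496.72 = -78.966
F2 = -78.966 / -0.081 = 974.89 g/s

974.9 g/s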